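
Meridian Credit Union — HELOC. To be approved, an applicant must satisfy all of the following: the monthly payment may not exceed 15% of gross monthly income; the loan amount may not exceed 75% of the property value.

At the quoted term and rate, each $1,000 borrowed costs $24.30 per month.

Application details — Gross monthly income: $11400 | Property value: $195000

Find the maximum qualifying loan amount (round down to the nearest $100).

Payment cap: 15% × $11,400 = $1,710/month.
At $24.30 per $1,000, that supports 1,710/24.30 × 1,000 ≈ $70,370 → $70,300.
LTV cap: 75% × $195,000 = $146,250 → $146,200.
Binding constraint: payment-to-income.

$70,300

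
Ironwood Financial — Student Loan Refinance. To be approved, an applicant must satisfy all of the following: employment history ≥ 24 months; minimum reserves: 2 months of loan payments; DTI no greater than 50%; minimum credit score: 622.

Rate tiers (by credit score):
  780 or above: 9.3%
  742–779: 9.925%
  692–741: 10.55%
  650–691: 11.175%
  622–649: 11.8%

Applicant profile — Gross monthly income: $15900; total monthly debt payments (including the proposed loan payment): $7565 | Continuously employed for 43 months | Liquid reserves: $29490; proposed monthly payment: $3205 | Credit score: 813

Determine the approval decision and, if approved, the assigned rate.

Credit score 813 ≥ 622 (meets minimum)
Employment 43 ≥ 24 months
DTI: 7,565 ÷ 15,900 = 47.6%, within the 50% cap
Liquid reserves cover 29,490/3,205 = 9.2 months — ≥ 2 required
All requirements met. Score 813 falls in the 780 or above tier → 9.3%.

Approved at 9.3%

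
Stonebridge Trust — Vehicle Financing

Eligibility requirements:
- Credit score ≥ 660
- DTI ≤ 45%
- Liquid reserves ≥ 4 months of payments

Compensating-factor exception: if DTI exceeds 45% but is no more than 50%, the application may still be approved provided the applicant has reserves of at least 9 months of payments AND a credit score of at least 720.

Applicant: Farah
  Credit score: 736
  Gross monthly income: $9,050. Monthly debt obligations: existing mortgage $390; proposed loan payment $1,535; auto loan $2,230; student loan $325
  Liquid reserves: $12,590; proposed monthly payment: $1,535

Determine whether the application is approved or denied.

Denied

Credit score 736 ≥ 660 (meets base)
Total debts = (390 + 1,535 + 2,230 + 325) = 4,480. DTI = 4,480/9,050 = 49.5% > 45% — standard DTI limit exceeded.
Reserves: 12,590 ÷ 1,535 = 8.2 months (meets 4-month minimum)
DTI 49.5% is within the 45%–50% exception band; checking compensating factors.
Override check — reserves: 8.2 mo (short of 9); score: 736 (ok).
Compensating-factor requirement not fully met.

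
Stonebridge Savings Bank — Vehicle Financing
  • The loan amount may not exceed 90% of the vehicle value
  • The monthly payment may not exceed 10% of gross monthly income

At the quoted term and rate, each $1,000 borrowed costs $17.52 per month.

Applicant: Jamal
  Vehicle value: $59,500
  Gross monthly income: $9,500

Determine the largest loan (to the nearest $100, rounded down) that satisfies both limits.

Payment cap: 10% × $9,500 = $950/month.
At $17.52 per $1,000, that supports 950/17.52 × 1,000 ≈ $54,223 → $54,200.
LTV cap: 90% × $59,500 = $53,550 → $53,500.
Binding constraint: loan-to-value.

$53,500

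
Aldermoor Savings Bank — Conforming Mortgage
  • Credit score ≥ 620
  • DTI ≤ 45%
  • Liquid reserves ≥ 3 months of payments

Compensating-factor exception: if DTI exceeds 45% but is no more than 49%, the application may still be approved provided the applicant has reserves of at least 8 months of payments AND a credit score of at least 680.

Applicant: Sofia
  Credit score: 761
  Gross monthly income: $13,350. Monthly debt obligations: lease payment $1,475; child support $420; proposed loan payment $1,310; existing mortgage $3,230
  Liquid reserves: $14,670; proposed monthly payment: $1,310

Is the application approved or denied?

Approved

Credit score 761 ≥ 620 (meets base)
Total debts = (1,475 + 420 + 1,310 + 3,230) = 6,435. DTI = 6,435/13,350 = 48.2% > 45% — standard DTI limit exceeded.
Liquid reserves cover 14,670/1,310 = 11.2 months — ≥ 3 required
48.2% falls in the override range (45%–49%), so the compensating-factor test applies.
Override check — reserves: 11.2 mo (ok); score: 761 (ok).
Both compensating conditions met → exception applies.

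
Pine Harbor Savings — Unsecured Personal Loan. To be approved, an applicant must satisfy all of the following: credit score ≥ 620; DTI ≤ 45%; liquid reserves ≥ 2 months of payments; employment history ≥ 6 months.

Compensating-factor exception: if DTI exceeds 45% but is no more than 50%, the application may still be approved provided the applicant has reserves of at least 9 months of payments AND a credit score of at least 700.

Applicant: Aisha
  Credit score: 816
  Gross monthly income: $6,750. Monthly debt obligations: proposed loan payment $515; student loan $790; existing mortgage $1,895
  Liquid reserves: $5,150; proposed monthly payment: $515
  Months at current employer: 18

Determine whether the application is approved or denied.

Credit score 816 ≥ 620 (meets base)
Total debts = (515 + 790 + 1,895) = 3,200. DTI: 3,200 ÷ 6,750 = 47.4%, over the 45% base limit.
Liquid reserves cover 5,150/515 = 10.0 months — ≥ 2 required
Employment 18 ≥ 6 months
DTI 47.4% is within the 45%–50% exception band; checking compensating factors.
Override check — reserves: 10.0 mo (ok); score: 816 (ok).
Both override conditions satisfied; DTI exception granted.

Approved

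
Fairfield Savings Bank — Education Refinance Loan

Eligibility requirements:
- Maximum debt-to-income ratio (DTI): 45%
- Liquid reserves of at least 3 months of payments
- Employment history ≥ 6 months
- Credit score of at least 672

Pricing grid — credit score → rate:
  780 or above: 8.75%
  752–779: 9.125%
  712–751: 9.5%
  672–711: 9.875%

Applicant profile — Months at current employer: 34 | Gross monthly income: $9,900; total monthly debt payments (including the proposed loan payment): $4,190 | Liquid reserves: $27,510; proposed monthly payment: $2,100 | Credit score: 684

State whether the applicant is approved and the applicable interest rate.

Credit score 684 ≥ 672 (meets minimum)
Employment 34 ≥ 6 months
Liquid reserves cover 27,510/2,100 = 13.1 months — ≥ 3 required
DTI: 4,190 ÷ 9,900 = 42.3%, within the 45% cap
All requirements met. Score 684 falls in the 672–711 tier → 9.875%.

Approved at 9.875%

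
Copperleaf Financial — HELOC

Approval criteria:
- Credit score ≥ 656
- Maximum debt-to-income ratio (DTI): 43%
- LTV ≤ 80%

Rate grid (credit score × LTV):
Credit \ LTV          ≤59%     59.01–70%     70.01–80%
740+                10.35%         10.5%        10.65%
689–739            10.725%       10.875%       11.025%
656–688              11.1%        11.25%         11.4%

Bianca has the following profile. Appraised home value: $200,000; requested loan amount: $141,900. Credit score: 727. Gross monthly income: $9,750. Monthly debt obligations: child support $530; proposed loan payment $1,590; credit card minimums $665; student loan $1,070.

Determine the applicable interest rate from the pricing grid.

11.025%

Credit score 727 ≥ 656; Total monthly debts = (530 + 1,590 + 665 + 1,070) = 3,855. DTI: 3,855 ÷ 9,750 = 39.5%, within the 43% cap
Loan-to-value = 141,900/200,000 = 71% — pass (80% max)
Score 727 is in the 689–739 band; LTV 71% is in the 70.01–80% band → 11.025%.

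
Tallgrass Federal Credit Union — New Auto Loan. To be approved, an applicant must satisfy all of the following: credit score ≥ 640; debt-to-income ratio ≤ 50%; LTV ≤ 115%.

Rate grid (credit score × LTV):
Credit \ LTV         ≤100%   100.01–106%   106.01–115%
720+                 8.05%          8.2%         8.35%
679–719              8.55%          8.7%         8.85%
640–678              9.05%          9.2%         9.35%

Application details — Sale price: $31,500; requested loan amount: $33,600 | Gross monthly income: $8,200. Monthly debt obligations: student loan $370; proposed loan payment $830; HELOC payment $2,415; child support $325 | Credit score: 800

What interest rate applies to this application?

Credit score 800 ≥ 640; Total monthly debts = (370 + 830 + 2,415 + 325) = 3,940. Debt-to-income = 3,940/8,200 = 48% — meets 50% limit
LTV: 33,600 ÷ 31,500 = 106.7%, within 115% cap
Row: 800 falls in 720+. Column: 106.7% falls in 106.01–115%. Rate = 8.35%.

8.35%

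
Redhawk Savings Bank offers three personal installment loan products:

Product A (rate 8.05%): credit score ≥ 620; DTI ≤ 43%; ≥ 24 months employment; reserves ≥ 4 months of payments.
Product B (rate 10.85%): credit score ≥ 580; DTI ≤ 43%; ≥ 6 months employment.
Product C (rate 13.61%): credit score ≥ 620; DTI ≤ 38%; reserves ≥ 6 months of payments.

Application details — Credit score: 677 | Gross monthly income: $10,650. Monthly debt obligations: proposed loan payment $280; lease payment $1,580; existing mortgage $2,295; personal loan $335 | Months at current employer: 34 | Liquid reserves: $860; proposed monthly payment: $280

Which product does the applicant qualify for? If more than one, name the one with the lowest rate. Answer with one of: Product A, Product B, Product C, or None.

Total debts = (280 + 1,580 + 2,295 + 335) = 4,490; DTI = 4,490/10,650 = 42.2%.
Reserves = 860/280 = 3.1 months.
Product A: score 677 ≥ 620; DTI 42.2% ≤ 43%; employment 34 ≥ 24 mo; reserves 3.1 < 4 mo → does not qualify.
Product B: score 677 ≥ 580; DTI 42.2% ≤ 43%; employment 34 ≥ 6 mo → qualifies.
Product C: score 677 ≥ 620; DTI 42.2% > 38%; reserves 3.1 < 6 mo → does not qualify.

Product B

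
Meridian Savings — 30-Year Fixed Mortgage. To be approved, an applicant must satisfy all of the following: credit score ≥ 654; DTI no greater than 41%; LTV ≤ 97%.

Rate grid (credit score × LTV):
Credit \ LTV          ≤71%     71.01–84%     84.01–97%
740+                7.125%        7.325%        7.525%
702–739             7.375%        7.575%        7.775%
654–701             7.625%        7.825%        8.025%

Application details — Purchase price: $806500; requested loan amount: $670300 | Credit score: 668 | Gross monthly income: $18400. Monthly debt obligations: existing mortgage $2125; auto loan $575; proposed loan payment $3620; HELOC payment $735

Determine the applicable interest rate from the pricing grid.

7.825%

Credit score 668 ≥ 654; Total monthly debts = (2,125 + 575 + 3,620 + 735) = 7,055. Debt-to-income = 7,055/18,400 = 38.3% — meets 41% limit
LTV: 670,300 ÷ 806,500 = 83.1%, within 97% cap
Credit 668 → row 654–701; LTV 83.1% → column 71.01–84%. Grid cell → 7.825%.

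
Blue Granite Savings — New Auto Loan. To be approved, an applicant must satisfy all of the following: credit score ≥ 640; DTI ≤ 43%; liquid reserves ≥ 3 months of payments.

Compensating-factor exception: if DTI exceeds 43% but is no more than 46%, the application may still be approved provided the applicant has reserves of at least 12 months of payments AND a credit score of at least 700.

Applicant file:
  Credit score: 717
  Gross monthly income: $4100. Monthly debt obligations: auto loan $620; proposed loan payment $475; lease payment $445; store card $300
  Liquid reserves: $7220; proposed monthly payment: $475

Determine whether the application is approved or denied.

Approved

Credit score 717 ≥ 640 (meets base)
Total debts = (620 + 475 + 445 + 300) = 1,840. DTI = 1,840/4,100 = 44.9% > 43% — standard DTI limit exceeded.
Reserves: 7,220 ÷ 475 = 15.2 months (meets 3-month minimum)
44.9% falls in the override range (43%–46%), so the compensating-factor test applies.
Override check — reserves: 15.2 mo (ok); score: 717 (ok).
Both compensating conditions met → exception applies.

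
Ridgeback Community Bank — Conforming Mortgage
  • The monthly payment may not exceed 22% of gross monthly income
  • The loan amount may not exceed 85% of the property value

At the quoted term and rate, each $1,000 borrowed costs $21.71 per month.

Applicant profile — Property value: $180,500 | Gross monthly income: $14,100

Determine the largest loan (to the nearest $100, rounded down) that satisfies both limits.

Payment cap: 22% × $14,100 = $3,102/month.
At $21.71 per $1,000, that supports 3,102/21.71 × 1,000 ≈ $142,883 → $142,800.
LTV cap: 85% × $180,500 = $153,425 → $153,400.
Binding constraint: payment-to-income.

$142,800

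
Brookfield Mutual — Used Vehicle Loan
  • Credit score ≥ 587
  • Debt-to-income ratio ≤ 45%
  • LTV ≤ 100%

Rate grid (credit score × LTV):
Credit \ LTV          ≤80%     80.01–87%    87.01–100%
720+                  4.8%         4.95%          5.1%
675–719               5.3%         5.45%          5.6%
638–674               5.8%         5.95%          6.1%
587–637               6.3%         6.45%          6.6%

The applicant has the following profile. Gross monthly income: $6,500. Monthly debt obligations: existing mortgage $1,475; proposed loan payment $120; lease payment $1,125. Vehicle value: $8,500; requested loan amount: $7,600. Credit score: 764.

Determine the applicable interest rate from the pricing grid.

5.1%

Credit score 764 ≥ 587; Total monthly debts = (1,475 + 120 + 1,125) = 2,720. DTI = 2,720/6,500 = 41.8% ≤ 45%
LTV = 7,600/8,500 = 89.4% ≤ 100%
Credit 764 → row 720+; LTV 89.4% → column 87.01–100%. Grid cell → 5.1%.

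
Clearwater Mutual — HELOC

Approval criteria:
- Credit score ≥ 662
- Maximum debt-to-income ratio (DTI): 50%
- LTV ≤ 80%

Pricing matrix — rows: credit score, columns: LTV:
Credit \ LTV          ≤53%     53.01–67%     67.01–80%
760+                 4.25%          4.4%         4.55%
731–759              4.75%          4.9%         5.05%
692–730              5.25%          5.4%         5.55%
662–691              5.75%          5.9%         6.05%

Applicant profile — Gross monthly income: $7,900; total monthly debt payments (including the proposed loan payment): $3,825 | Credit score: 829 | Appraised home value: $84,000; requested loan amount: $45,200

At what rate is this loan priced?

Credit score 829 ≥ 662; DTI = 3,825/7,900 = 48.4% ≤ 50%
LTV: 45,200 ÷ 84,000 = 53.8%, within 80% cap
Score 829 is in the 760+ band; LTV 53.8% is in the 53.01–67% band → 4.4%.

4.4%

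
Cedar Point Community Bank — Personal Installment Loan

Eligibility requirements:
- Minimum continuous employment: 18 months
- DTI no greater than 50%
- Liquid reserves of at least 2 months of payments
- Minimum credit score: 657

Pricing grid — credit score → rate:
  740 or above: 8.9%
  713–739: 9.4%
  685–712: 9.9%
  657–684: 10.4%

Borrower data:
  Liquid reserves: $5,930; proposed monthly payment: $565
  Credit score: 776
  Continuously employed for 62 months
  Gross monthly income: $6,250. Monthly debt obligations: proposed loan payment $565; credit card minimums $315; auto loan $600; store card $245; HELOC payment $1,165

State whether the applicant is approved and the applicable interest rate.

Approved at 8.9%

Credit score 776 ≥ 657 (meets minimum)
Employment 62 ≥ 18 months
Liquid reserves cover 5,930/565 = 10.5 months — ≥ 2 required
Total monthly debts = (565 + 315 + 600 + 245 + 1,165) = 2,890. DTI = 2,890/6,250 = 46.2% ≤ 50%
All requirements met. Score 776 falls in the 740 or above tier → 8.9%.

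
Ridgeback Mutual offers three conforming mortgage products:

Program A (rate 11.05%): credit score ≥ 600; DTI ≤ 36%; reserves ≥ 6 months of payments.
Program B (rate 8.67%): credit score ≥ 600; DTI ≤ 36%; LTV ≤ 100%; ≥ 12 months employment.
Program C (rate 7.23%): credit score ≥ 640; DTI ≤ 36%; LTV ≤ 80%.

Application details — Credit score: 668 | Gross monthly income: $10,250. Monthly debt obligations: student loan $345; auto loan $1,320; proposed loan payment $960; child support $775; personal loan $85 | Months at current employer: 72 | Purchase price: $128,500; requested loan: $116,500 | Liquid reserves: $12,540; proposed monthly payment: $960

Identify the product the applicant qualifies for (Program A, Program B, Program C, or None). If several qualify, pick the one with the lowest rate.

Total debts = (345 + 1,320 + 960 + 775 + 85) = 3,485; DTI = 3,485/10,250 = 34%.
LTV = 116,500/128,500 = 90.7%.
Reserves = 12,540/960 = 13.1 months.
Program A: score 668 ≥ 600; DTI 34% ≤ 36%; reserves 13.1 ≥ 6 mo → qualifies.
Program B: score 668 ≥ 600; DTI 34% ≤ 36%; LTV 90.7% ≤ 100%; employment 72 ≥ 12 mo → qualifies.
Program C: score 668 ≥ 640; DTI 34% ≤ 36%; LTV 90.7% > 80% → does not qualify.
Qualifying: Program A, Program B. Lowest rate is 8.67% → Program B.

Program B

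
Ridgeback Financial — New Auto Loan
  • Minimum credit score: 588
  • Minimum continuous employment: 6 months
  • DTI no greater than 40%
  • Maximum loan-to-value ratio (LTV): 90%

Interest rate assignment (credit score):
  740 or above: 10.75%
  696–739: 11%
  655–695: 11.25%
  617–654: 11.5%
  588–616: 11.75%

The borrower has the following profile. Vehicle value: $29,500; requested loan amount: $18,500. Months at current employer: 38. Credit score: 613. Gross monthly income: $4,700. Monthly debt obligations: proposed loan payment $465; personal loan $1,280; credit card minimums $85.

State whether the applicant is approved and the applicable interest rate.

Credit score 613 ≥ 588 (meets minimum)
Employment 38 ≥ 6 months
LTV = 18,500/29,500 = 62.7% ≤ 90%
Total monthly debts = (465 + 1,280 + 85) = 1,830. DTI = 1,830/4,700 = 38.9% ≤ 40%
All requirements met. Score 613 falls in the 588–616 tier → 11.75%.

Approved at 11.75%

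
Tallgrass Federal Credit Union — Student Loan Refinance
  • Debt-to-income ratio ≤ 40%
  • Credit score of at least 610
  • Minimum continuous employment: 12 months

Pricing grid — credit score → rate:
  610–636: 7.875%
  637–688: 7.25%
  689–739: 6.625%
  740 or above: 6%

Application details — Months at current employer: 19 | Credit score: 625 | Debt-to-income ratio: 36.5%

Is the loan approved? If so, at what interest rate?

Credit score 625 ≥ 610 (meets minimum)
Employment 19 ≥ 12 months
DTI 36.5% is within the 40% limit
All requirements met. Score 625 falls in the 610–636 tier → 7.875%.

Approved at 7.875%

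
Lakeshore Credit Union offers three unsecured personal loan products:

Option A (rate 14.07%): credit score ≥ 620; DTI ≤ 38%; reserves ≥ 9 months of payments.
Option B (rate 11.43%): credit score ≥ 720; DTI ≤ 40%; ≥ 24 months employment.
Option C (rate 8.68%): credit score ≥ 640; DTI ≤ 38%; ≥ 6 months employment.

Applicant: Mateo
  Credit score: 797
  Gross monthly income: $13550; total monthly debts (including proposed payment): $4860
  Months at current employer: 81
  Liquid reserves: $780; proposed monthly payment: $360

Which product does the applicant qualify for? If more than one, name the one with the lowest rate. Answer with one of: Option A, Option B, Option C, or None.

DTI = 4,860/13,550 = 35.9%.
Reserves = 780/360 = 2.2 months.
Option A: score 797 ≥ 620; DTI 35.9% ≤ 38%; reserves 2.2 < 9 mo → does not qualify.
Option B: score 797 ≥ 720; DTI 35.9% ≤ 40%; employment 81 ≥ 24 mo → qualifies.
Option C: score 797 ≥ 640; DTI 35.9% ≤ 38%; employment 81 ≥ 6 mo → qualifies.
Qualifying: Option B, Option C. Lowest rate is 8.68% → Option C.

Option C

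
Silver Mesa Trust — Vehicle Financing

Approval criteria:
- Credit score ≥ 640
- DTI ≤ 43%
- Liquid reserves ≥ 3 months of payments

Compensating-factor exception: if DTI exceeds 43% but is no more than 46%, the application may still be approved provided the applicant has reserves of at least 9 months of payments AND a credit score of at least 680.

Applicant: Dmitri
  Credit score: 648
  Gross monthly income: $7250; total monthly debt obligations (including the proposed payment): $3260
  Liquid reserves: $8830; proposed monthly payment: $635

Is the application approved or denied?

Denied

Credit score 648 ≥ 640 (meets base)
DTI = 3,260/7,250 = 45% > 43% — standard DTI limit exceeded.
Liquid reserves cover 8,830/635 = 13.9 months — ≥ 3 required
45% falls in the override range (43%–46%), so the compensating-factor test applies.
Override check — reserves: 13.9 mo (ok); score: 648 (below 680).
Compensating-factor requirement not fully met.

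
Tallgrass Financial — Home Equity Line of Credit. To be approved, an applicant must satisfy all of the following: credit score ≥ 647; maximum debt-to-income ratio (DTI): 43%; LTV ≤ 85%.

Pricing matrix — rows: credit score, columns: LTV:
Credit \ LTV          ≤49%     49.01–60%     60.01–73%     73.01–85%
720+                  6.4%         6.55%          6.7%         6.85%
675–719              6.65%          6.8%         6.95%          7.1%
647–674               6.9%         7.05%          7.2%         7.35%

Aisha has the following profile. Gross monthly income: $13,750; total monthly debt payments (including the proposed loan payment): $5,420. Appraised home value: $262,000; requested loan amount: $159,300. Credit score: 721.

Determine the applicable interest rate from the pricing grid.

6.7%

Credit score 721 ≥ 647; DTI = 5,420/13,750 = 39.4% ≤ 43%
LTV: 159,300 ÷ 262,000 = 60.8%, within 85% cap
Credit 721 → row 720+; LTV 60.8% → column 60.01–73%. Grid cell → 6.7%.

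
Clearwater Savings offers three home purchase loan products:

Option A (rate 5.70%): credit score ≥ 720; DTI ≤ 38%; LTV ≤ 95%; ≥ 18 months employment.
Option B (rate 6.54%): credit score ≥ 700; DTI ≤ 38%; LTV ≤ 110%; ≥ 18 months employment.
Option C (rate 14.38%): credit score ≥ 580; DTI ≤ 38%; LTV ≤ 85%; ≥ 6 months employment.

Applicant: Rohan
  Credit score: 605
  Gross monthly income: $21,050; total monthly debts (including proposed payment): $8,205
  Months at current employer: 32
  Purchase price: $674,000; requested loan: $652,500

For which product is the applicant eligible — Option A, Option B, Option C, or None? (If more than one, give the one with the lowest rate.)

DTI = 8,205/21,050 = 39%.
LTV = 652,500/674,000 = 96.8%.
Option A: score 605 < 720; DTI 39% > 38%; LTV 96.8% > 95%; employment 32 ≥ 18 mo → does not qualify.
Option B: score 605 < 700; DTI 39% > 38%; LTV 96.8% ≤ 110%; employment 32 ≥ 18 mo → does not qualify.
Option C: score 605 ≥ 580; DTI 39% > 38%; LTV 96.8% > 85%; employment 32 ≥ 6 mo → does not qualify.

None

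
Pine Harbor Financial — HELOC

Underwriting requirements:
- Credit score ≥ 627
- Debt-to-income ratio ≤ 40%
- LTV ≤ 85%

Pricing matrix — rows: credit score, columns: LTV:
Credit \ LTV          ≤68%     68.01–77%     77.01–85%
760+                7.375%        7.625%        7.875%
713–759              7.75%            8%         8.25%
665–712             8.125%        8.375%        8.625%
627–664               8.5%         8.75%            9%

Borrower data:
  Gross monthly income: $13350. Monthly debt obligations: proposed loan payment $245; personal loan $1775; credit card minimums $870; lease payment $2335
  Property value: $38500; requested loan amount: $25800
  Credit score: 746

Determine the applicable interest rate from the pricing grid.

Credit score 746 ≥ 627; Total monthly debts = (245 + 1,775 + 870 + 2,335) = 5,225. DTI: 5,225 ÷ 13,350 = 39.1%, within the 40% cap
LTV: 25,800 ÷ 38,500 = 67%, within 85% cap
Credit 746 → row 713–759; LTV 67% → column ≤68%. Grid cell → 7.75%.

7.75%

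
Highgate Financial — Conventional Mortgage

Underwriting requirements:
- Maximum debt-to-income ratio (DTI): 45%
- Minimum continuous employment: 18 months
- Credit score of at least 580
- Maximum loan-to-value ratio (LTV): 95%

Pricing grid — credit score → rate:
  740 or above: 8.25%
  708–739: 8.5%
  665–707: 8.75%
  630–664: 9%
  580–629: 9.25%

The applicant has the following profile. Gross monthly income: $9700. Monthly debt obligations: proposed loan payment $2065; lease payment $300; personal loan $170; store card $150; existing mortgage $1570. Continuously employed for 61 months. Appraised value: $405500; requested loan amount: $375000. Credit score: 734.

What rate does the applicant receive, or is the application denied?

Approved at 8.5%

Credit score 734 ≥ 580 (meets minimum)
Employment 61 ≥ 18 months
Loan-to-value = 375,000/405,500 = 92.5% — pass (95% max)
Total monthly debts = (2,065 + 300 + 170 + 150 + 1,570) = 4,255. Debt-to-income = 4,255/9,700 = 43.9% — meets 45% limit
All requirements met. Score 734 falls in the 708–739 tier → 8.5%.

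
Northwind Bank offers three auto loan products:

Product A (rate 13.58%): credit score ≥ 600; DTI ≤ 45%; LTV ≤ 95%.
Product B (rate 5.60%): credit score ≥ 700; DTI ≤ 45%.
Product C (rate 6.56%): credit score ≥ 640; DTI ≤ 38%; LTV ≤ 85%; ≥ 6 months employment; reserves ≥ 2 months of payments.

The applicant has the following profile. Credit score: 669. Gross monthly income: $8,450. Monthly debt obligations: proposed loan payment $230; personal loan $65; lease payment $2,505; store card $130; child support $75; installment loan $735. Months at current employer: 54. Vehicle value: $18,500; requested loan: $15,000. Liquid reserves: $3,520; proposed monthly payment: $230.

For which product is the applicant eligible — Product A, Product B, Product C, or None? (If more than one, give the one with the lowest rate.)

Product A

Total debts = (230 + 65 + 2,505 + 130 + 75 + 735) = 3,740; DTI = 3,740/8,450 = 44.3%.
LTV = 15,000/18,500 = 81.1%.
Reserves = 3,520/230 = 15.3 months.
Product A: score 669 ≥ 600; DTI 44.3% ≤ 45%; LTV 81.1% ≤ 95% → qualifies.
Product B: score 669 < 700; DTI 44.3% ≤ 45% → does not qualify.
Product C: score 669 ≥ 640; DTI 44.3% > 38%; LTV 81.1% ≤ 85%; employment 54 ≥ 6 mo; reserves 15.3 ≥ 2 mo → does not qualify.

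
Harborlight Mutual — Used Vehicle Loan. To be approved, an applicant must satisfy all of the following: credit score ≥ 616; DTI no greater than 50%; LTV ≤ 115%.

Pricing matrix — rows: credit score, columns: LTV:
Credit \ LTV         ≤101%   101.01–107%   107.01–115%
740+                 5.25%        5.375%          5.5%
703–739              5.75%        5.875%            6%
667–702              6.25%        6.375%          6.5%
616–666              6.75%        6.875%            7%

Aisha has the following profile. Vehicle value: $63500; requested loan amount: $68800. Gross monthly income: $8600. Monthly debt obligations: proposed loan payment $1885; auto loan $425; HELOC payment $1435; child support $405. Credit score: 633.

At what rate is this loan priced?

7%

Credit score 633 ≥ 616; Total monthly debts = (1,885 + 425 + 1,435 + 405) = 4,150. DTI: 4,150 ÷ 8,600 = 48.3%, within the 50% cap
LTV = 68,800/63,500 = 108.3% ≤ 115%
Score 633 is in the 616–666 band; LTV 108.3% is in the 107.01–115% band → 7%.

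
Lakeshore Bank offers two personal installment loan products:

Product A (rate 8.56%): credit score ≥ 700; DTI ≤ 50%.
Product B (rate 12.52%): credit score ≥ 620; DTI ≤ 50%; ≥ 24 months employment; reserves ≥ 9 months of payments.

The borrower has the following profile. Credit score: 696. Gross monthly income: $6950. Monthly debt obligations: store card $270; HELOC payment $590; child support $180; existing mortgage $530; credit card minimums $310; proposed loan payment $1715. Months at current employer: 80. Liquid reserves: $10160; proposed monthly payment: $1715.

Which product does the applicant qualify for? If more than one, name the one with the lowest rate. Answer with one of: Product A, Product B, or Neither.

Neither

Total debts = (270 + 590 + 180 + 530 + 310 + 1,715) = 3,595; DTI = 3,595/6,950 = 51.7%.
Reserves = 10,160/1,715 = 5.9 months.
Product A: score 696 < 700; DTI 51.7% > 50% → does not qualify.
Product B: score 696 ≥ 620; DTI 51.7% > 50%; employment 80 ≥ 24 mo; reserves 5.9 < 9 mo → does not qualify.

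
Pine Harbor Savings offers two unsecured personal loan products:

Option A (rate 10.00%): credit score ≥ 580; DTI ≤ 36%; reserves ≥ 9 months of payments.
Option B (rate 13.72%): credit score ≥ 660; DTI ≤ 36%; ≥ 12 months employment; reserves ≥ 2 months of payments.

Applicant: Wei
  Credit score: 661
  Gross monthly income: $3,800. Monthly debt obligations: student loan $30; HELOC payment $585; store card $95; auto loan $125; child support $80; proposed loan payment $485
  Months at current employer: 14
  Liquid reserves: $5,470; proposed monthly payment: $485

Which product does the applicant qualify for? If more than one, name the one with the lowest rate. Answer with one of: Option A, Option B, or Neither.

Neither

Total debts = (30 + 585 + 95 + 125 + 80 + 485) = 1,400; DTI = 1,400/3,800 = 36.8%.
Reserves = 5,470/485 = 11.3 months.
Option A: score 661 ≥ 580; DTI 36.8% > 36%; reserves 11.3 ≥ 9 mo → does not qualify.
Option B: score 661 ≥ 660; DTI 36.8% > 36%; employment 14 ≥ 12 mo; reserves 11.3 ≥ 2 mo → does not qualify.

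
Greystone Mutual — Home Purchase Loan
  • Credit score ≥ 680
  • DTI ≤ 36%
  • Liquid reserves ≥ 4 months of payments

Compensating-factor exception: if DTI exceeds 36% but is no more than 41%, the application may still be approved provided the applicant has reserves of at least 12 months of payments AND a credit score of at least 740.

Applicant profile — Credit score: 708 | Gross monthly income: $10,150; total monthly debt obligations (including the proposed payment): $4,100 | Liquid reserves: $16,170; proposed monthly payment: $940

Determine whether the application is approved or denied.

Denied

Credit score 708 ≥ 680 (meets base)
DTI: 4,100 ÷ 10,150 = 40.4%, over the 36% base limit.
Reserves = 16,170/940 = 17.2 months ≥ 4
DTI 40.4% is within the 36%–41% exception band; checking compensating factors.
Reserves 17.2 ≥ 12 months; credit score 708 < 740.
Override conditions not both satisfied; exception does not apply.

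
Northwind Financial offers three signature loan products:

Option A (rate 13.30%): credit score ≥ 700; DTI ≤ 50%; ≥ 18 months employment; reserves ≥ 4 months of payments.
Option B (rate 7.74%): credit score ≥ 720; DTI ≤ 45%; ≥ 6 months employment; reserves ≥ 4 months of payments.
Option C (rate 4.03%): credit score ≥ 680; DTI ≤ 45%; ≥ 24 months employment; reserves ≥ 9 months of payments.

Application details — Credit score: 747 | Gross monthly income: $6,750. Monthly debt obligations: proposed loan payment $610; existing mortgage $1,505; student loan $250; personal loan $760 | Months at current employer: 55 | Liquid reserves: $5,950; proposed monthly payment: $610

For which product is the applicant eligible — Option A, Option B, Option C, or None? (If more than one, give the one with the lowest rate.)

Option A

Total debts = (610 + 1,505 + 250 + 760) = 3,125; DTI = 3,125/6,750 = 46.3%.
Reserves = 5,950/610 = 9.8 months.
Option A: score 747 ≥ 700; DTI 46.3% ≤ 50%; employment 55 ≥ 18 mo; reserves 9.8 ≥ 4 mo → qualifies.
Option B: score 747 ≥ 720; DTI 46.3% > 45%; employment 55 ≥ 6 mo; reserves 9.8 ≥ 4 mo → does not qualify.
Option C: score 747 ≥ 680; DTI 46.3% > 45%; employment 55 ≥ 24 mo; reserves 9.8 ≥ 9 mo → does not qualify.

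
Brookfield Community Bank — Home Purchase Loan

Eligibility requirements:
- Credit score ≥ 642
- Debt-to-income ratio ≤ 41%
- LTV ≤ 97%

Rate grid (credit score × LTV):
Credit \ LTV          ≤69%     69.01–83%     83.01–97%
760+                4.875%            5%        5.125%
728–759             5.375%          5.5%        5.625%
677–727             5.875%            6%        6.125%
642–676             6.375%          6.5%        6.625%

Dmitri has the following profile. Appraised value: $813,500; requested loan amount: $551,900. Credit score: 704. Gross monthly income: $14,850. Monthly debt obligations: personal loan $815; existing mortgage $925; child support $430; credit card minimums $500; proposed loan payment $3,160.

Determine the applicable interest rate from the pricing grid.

5.875%

Credit score 704 ≥ 642; Total monthly debts = (815 + 925 + 430 + 500 + 3,160) = 5,830. DTI: 5,830 ÷ 14,850 = 39.3%, within the 41% cap
Loan-to-value = 551,900/813,500 = 67.8% — pass (97% max)
Score 704 is in the 677–727 band; LTV 67.8% is in the ≤69% band → 5.875%.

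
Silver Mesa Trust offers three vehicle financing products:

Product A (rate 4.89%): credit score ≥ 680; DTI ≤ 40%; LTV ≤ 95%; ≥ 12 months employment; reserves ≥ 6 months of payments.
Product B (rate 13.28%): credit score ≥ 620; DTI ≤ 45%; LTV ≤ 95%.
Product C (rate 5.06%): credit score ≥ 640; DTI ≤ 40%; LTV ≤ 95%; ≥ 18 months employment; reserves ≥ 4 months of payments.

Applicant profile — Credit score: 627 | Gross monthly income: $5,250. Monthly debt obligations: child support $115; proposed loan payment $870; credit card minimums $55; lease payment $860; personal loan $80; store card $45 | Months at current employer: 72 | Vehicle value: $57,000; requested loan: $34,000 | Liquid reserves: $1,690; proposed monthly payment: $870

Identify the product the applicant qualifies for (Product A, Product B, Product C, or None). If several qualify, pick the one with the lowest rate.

Total debts = (115 + 870 + 55 + 860 + 80 + 45) = 2,025; DTI = 2,025/5,250 = 38.6%.
LTV = 34,000/57,000 = 59.6%.
Reserves = 1,690/870 = 1.9 months.
Product A: score 627 < 680; DTI 38.6% ≤ 40%; LTV 59.6% ≤ 95%; employment 72 ≥ 12 mo; reserves 1.9 < 6 mo → does not qualify.
Product B: score 627 ≥ 620; DTI 38.6% ≤ 45%; LTV 59.6% ≤ 95% → qualifies.
Product C: score 627 < 640; DTI 38.6% ≤ 40%; LTV 59.6% ≤ 95%; employment 72 ≥ 18 mo; reserves 1.9 < 4 mo → does not qualify.

Product B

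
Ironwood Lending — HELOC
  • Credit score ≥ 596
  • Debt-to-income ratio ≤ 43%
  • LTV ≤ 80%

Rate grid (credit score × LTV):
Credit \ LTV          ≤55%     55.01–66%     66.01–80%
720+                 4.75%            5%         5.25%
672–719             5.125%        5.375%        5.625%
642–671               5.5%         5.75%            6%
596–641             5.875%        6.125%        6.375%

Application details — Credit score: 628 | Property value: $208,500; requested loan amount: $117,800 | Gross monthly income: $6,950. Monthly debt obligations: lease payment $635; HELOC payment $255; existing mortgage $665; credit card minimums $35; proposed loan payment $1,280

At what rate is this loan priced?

6.125%

Credit score 628 ≥ 596; Total monthly debts = (635 + 255 + 665 + 35 + 1,280) = 2,870. DTI = 2,870/6,950 = 41.3% ≤ 43%
Loan-to-value = 117,800/208,500 = 56.5% — pass (80% max)
Row: 628 falls in 596–641. Column: 56.5% falls in 55.01–66%. Rate = 6.125%.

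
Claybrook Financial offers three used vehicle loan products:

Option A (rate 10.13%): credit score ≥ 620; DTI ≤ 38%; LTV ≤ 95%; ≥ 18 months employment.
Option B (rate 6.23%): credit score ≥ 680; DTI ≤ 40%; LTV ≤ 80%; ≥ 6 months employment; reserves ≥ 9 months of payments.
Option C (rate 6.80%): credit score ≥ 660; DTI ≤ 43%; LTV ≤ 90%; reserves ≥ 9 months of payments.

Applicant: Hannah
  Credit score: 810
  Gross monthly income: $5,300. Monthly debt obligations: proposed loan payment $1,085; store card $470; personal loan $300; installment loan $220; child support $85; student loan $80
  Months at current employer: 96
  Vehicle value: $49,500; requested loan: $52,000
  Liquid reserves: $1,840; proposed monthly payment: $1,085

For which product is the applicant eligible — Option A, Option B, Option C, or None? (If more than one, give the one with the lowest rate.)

Total debts = (1,085 + 470 + 300 + 220 + 85 + 80) = 2,240; DTI = 2,240/5,300 = 42.3%.
LTV = 52,000/49,500 = 105.1%.
Reserves = 1,840/1,085 = 1.7 months.
Option A: score 810 ≥ 620; DTI 42.3% > 38%; LTV 105.1% > 95%; employment 96 ≥ 18 mo → does not qualify.
Option B: score 810 ≥ 680; DTI 42.3% > 40%; LTV 105.1% > 80%; employment 96 ≥ 6 mo; reserves 1.7 < 9 mo → does not qualify.
Option C: score 810 ≥ 660; DTI 42.3% ≤ 43%; LTV 105.1% > 90%; reserves 1.7 < 9 mo → does not qualify.

None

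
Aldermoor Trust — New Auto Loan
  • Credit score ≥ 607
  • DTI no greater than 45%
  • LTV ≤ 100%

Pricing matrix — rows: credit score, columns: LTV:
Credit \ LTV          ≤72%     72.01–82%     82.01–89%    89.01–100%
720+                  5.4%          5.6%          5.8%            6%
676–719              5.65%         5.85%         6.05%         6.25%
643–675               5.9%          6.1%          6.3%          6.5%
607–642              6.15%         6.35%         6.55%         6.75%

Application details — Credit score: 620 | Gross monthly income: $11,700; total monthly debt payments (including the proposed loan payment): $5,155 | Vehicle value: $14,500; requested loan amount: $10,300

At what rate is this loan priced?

Credit score 620 ≥ 607; DTI: 5,155 ÷ 11,700 = 44.1%, within the 45% cap
LTV = 10,300/14,500 = 71% ≤ 100%
Score 620 is in the 607–642 band; LTV 71% is in the ≤72% band → 6.15%.

6.15%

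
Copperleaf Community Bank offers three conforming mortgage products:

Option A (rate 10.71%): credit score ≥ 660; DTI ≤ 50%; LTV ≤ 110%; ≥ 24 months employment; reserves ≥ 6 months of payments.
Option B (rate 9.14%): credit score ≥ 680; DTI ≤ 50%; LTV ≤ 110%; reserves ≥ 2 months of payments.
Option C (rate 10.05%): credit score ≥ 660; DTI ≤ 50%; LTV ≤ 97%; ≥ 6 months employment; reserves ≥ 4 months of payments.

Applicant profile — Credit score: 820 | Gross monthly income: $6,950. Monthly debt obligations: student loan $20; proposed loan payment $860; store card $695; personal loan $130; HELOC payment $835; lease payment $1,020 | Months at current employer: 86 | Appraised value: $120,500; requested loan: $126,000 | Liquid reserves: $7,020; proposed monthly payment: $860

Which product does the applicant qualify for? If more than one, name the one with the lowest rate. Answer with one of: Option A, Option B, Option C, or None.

None

Total debts = (20 + 860 + 695 + 130 + 835 + 1,020) = 3,560; DTI = 3,560/6,950 = 51.2%.
LTV = 126,000/120,500 = 104.6%.
Reserves = 7,020/860 = 8.2 months.
Option A: score 820 ≥ 660; DTI 51.2% > 50%; LTV 104.6% ≤ 110%; employment 86 ≥ 24 mo; reserves 8.2 ≥ 6 mo → does not qualify.
Option B: score 820 ≥ 680; DTI 51.2% > 50%; LTV 104.6% ≤ 110%; reserves 8.2 ≥ 2 mo → does not qualify.
Option C: score 820 ≥ 660; DTI 51.2% > 50%; LTV 104.6% > 97%; employment 86 ≥ 6 mo; reserves 8.2 ≥ 4 mo → does not qualify.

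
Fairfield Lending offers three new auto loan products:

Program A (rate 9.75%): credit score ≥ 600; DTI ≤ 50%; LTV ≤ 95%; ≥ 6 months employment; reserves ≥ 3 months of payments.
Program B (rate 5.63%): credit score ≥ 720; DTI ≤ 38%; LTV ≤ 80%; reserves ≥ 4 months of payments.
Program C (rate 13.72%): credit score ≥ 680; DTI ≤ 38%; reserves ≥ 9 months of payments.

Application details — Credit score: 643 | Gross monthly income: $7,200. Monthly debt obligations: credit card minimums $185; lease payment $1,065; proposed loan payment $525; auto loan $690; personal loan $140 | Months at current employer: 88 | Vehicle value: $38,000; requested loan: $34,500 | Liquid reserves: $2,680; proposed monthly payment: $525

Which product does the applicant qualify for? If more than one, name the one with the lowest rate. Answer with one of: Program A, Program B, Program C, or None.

Program A

Total debts = (185 + 1,065 + 525 + 690 + 140) = 2,605; DTI = 2,605/7,200 = 36.2%.
LTV = 34,500/38,000 = 90.8%.
Reserves = 2,680/525 = 5.1 months.
Program A: score 643 ≥ 600; DTI 36.2% ≤ 50%; LTV 90.8% ≤ 95%; employment 88 ≥ 6 mo; reserves 5.1 ≥ 3 mo → qualifies.
Program B: score 643 < 720; DTI 36.2% ≤ 38%; LTV 90.8% > 80%; reserves 5.1 ≥ 4 mo → does not qualify.
Program C: score 643 < 680; DTI 36.2% ≤ 38%; reserves 5.1 < 9 mo → does not qualify.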